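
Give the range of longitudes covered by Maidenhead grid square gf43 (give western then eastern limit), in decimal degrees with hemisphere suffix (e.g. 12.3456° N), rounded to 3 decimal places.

52.000° W, 50.000° W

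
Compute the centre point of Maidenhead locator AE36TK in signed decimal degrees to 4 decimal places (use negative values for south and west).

Field A=0, E=4: +0·20° lon, +4·10° lat → SW at lon -180°, lat -50°.
Square 3, 6: +3·2° lon, +6·1° lat → SW at lon -174°, lat -44°.
Subsquare t=19, k=10: +19·0.0833333° lon, +10·0.0416667° lat → SW at lon -172.417°, lat -43.5833°.
Cell spans 0.0833333° lon × 0.0416667° lat. Centre is SW corner plus half of each.
latitude -43.5625, longitude -172.3750.

-43.5625, -172.3750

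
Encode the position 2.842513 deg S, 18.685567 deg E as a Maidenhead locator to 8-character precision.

Offset from 180°W / 90°S: lon 198.68557°, lat 87.15749°.
Field (20°×10°, letters A–R): lon ⌊198.68557/20⌋ = 9 → J; lat ⌊87.15749/10⌋ = 8 → I.
Square (2°×1°, digits 0–9): lon ⌊18.68557/2⌋ = 9; lat ⌊7.15749/1⌋ = 7.
Subsquare (5′×2.5′, letters a–x): lon ⌊0.68557/0.0833333⌋ = 8 → i; lat ⌊0.15749/0.0416667⌋ = 3 → d.
Extended square (30″×15″, digits 0–9): lon ⌊0.01890/0.00833333⌋ = 2; lat ⌊0.03249/0.00416667⌋ = 7.

JI97id27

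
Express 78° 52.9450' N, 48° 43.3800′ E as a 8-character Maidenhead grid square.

Add 180° to longitude and 90° to latitude: 228.72300, 168.88242.
Field (20°×10°, letters A–R): 228.72300/20 → 11 → L, 168.88242/10 → 16 → Q; chars LQ.
Square (2°×1°, digits 0–9): 8.72300/2 → 4, 8.88242/1 → 8; chars 48.
Subsquare (5′×2.5′, letters a–x): 0.72300/0.0833333 → 8 → i, 0.88242/0.0416667 → 21 → v; chars iv.
Extended square (30″×15″, digits 0–9): 0.05633/0.00833333 → 6, 0.00742/0.00416667 → 1; chars 61.

LQ48iv61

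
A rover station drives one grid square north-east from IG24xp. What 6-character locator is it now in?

IG34aq

Longitude subsquare x = 23; +1 → 24, wraps to 0 = a, carry into square.
Longitude square 2; +1 → 3.
Latitude subsquare p = 15; +1 → 16 = q.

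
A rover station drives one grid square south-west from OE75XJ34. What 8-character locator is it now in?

OE75xj23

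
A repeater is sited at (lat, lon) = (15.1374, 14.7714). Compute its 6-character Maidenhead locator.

JK75jd

Shift to the Maidenhead origin (180°W, 90°S): lon 194.7714, lat 105.1374.
Field (20°×10°, letters A–R): 194.7714/20 → 9 → J, 105.1374/10 → 10 → K; chars JK.
Square (2°×1°, digits 0–9): 14.7714/2 → 7, 5.1374/1 → 5; chars 75.
Subsquare (5′×2.5′, letters a–x): 0.7714/0.0833333 → 9 → j, 0.1374/0.0416667 → 3 → d; chars jd.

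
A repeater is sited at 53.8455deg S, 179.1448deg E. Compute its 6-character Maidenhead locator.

Shift to the Maidenhead origin (180°W, 90°S): lon 359.1448, lat 36.1545.
Field: 359.1448/20 → 17 → R, 36.1545/10 → 3 → D; chars RD.
Square: 19.1448/2 → 9, 6.1545/1 → 6; chars 96.
Subsquare: 1.1448/0.0833333 → 13 → n, 0.1545/0.0416667 → 3 → d; chars nd.

RD96nd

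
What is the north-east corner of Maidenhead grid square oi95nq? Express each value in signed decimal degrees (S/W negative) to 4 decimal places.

-4.2917, 119.1667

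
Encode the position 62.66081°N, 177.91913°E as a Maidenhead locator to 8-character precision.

Add 180° to longitude and 90° to latitude: 357.91913, 152.66081.
Field: lon ⌊357.91913/20⌋ = 17 → R; lat ⌊152.66081/10⌋ = 15 → P.
Square: lon ⌊17.91913/2⌋ = 8; lat ⌊2.66081/1⌋ = 2.
Subsquare: lon ⌊1.91913/0.0833333⌋ = 23 → x; lat ⌊0.66081/0.0416667⌋ = 15 → p.
Extended square: lon ⌊0.00246/0.00833333⌋ = 0; lat ⌊0.03581/0.00416667⌋ = 8.

RP82xp08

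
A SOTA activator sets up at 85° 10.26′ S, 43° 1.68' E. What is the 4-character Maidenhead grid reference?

Add 180° to longitude and 90° to latitude: 223.03, 4.83.
Field (20°×10°, letters A–R): 223.03/20 → 11 → L, 4.83/10 → 0 → A; chars LA.
Square (2°×1°, digits 0–9): 3.03/2 → 1, 4.83/1 → 4; chars 14.

LA14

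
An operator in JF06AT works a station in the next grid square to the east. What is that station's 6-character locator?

Longitude subsquare a = 0; +1 → 1 = b.
The latitude characters are unchanged.

JF06bt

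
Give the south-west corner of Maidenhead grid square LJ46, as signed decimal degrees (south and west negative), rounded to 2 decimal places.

Field L=11, J=9: +11·20° lon, +9·10° lat → SW at lon 40°, lat 0°.
Square 4, 6: +4·2° lon, +6·1° lat → SW at lon 48°, lat 6°.
latitude 6.00, longitude 48.00.

6.00, 48.00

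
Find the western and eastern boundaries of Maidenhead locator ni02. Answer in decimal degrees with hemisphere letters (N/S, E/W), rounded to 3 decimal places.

80.000° E, 82.000° E

Field N=13, I=8: +13·20° lon, +8·10° lat → SW at lon 80°, lat -10°.
Square 0, 2: +0·2° lon, +2·1° lat → SW at lon 80°, lat -8°.
Cell spans 2° lon × 1° lat.
west 80.000° E, east 82.000° E.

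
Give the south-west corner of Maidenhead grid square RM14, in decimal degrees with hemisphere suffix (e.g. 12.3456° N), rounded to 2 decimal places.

Field R=17, M=12: +17·20° lon, +12·10° lat → SW at lon 160°, lat 30°.
Square 1, 4: +1·2° lon, +4·1° lat → SW at lon 162°, lat 34°.
latitude 34.00° N, longitude 162.00° E.

34.00° N, 162.00° E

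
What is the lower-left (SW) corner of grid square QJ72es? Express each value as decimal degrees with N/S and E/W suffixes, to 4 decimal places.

2.7500° N, 154.3333° E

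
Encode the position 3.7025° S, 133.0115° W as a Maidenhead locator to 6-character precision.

Add 180° to longitude and 90° to latitude: 46.9885, 86.2975.
Field: lon ⌊46.9885/20⌋ = 2 → C; lat ⌊86.2975/10⌋ = 8 → I.
Square: lon ⌊6.9885/2⌋ = 3; lat ⌊6.2975/1⌋ = 6.
Subsquare: lon ⌊0.9885/0.0833333⌋ = 11 → l; lat ⌊0.2975/0.0416667⌋ = 7 → h.

CI36lh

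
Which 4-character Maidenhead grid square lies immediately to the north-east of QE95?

Longitude square 9; +1 → 10, wraps to 0, carry into field.
Longitude field Q = 16; +1 → 17 = R.
Latitude square 5; +1 → 6.

RE06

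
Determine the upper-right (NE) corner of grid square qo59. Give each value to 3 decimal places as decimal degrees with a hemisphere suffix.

60.000° N, 152.000° E

Field Q=16, O=14: +16·20° lon, +14·10° lat → SW at lon 140°, lat 50°.
Square 5, 9: +5·2° lon, +9·1° lat → SW at lon 150°, lat 59°.
Cell spans 2° lon × 1° lat. NE corner is SW corner plus one full cell.
latitude 60.000° N, longitude 152.000° E.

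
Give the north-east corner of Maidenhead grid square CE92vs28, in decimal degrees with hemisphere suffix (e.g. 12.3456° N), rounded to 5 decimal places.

Field C=2, E=4: +2·20° lon, +4·10° lat → SW at lon -140°, lat -50°.
Square 9, 2: +9·2° lon, +2·1° lat → SW at lon -122°, lat -48°.
Subsquare v=21, s=18: +21·0.0833333° lon, +18·0.0416667° lat → SW at lon -120.25°, lat -47.25°.
Extended square 2, 8: +2·0.00833333° lon, +8·0.00416667° lat → SW at lon -120.233°, lat -47.2167°.
Cell spans 0.00833333° lon × 0.00416667° lat. NE corner is SW corner plus one full cell.
latitude 47.21250° S, longitude 120.22500° W.

47.21250° S, 120.22500° W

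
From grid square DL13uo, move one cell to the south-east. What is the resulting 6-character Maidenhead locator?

DL13vn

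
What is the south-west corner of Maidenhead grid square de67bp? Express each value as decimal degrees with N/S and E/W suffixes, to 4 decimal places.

42.3750° S, 107.9167° W

Field D=3, E=4: +3·20° lon, +4·10° lat → SW at lon -120°, lat -50°.
Square 6, 7: +6·2° lon, +7·1° lat → SW at lon -108°, lat -43°.
Subsquare b=1, p=15: +1·0.0833333° lon, +15·0.0416667° lat → SW at lon -107.917°, lat -42.375°.
latitude 42.3750° S, longitude 107.9167° W.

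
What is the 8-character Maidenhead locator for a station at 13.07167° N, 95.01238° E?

NK73mb17

Add 180° to longitude and 90° to latitude: 275.01238, 103.07167.
Field: lon ⌊275.01238/20⌋ = 13 → N; lat ⌊103.07167/10⌋ = 10 → K.
Square: lon ⌊15.01238/2⌋ = 7; lat ⌊3.07167/1⌋ = 3.
Subsquare: lon ⌊1.01238/0.0833333⌋ = 12 → m; lat ⌊0.07167/0.0416667⌋ = 1 → b.
Extended square: lon ⌊0.01238/0.00833333⌋ = 1; lat ⌊0.03000/0.00416667⌋ = 7.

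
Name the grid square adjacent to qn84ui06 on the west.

Longitude extended square 0; −1 → -1, wraps to 9, carry into subsquare.
Longitude subsquare u = 20; −1 → 19 = t.
The latitude characters are unchanged.

QN84ti96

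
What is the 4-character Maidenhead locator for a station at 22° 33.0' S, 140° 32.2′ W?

Add 180° to longitude and 90° to latitude: 39.46, 67.45.
Field: lon ⌊39.46/20⌋ = 1 → B; lat ⌊67.45/10⌋ = 6 → G.
Square: lon ⌊19.46/2⌋ = 9; lat ⌊7.45/1⌋ = 7.

BG97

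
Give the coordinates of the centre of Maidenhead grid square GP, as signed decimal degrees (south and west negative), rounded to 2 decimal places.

65.00, -50.00

Field G=6, P=15: +6·20° lon, +15·10° lat → SW at lon -60°, lat 60°.
Cell spans 20° lon × 10° lat. Centre is SW corner plus half of each.
latitude 65.00, longitude -50.00.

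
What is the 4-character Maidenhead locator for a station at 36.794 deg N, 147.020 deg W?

BM66

Offset from 180°W / 90°S: lon 32.98°, lat 126.79°.
Field: 32.98/20 → 1 → B, 126.79/10 → 12 → M; chars BM.
Square: 12.98/2 → 6, 6.79/1 → 6; chars 66.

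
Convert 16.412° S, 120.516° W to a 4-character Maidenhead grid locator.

CH93

Offset from 180°W / 90°S: lon 59.48°, lat 73.59°.
Field: lon ⌊59.48/20⌋ = 2 → C; lat ⌊73.59/10⌋ = 7 → H.
Square: lon ⌊19.48/2⌋ = 9; lat ⌊3.59/1⌋ = 3.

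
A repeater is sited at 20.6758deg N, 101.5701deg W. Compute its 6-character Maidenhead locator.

DL90fq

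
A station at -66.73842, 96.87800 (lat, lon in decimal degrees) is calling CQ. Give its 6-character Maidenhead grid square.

Shift to the Maidenhead origin (180°W, 90°S): lon 276.8780, lat 23.2616.
Field: 276.8780/20 → 13 → N, 23.2616/10 → 2 → C; chars NC.
Square: 16.8780/2 → 8, 3.2616/1 → 3; chars 83.
Subsquare: 0.8780/0.0833333 → 10 → k, 0.2616/0.0416667 → 6 → g; chars kg.

NC83kg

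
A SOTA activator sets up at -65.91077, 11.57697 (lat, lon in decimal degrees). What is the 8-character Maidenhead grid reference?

JC54sc91

Add 180° to longitude and 90° to latitude: 191.57697, 24.08923.
Field: 191.57697/20 → 9 → J, 24.08923/10 → 2 → C; chars JC.
Square: 11.57697/2 → 5, 4.08923/1 → 4; chars 54.
Subsquare: 1.57697/0.0833333 → 18 → s, 0.08923/0.0416667 → 2 → c; chars sc.
Extended square: 0.07697/0.00833333 → 9, 0.00590/0.00416667 → 1; chars 91.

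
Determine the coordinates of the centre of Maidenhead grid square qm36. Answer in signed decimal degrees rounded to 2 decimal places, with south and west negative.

Field Q=16, M=12: +16·20° lon, +12·10° lat → SW at lon 140°, lat 30°.
Square 3, 6: +3·2° lon, +6·1° lat → SW at lon 146°, lat 36°.
Cell spans 2° lon × 1° lat. Centre is SW corner plus half of each.
latitude 36.50, longitude 147.00.

36.50, 147.00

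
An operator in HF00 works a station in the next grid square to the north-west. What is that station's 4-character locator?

GF91

Longitude square 0; −1 → -1, wraps to 9, carry into field.
Longitude field H = 7; −1 → 6 = G.
Latitude square 0; +1 → 1.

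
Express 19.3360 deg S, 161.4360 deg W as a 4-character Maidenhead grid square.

AH90

Shift to the Maidenhead origin (180°W, 90°S): lon 18.56, lat 70.66.
Field: lon ⌊18.56/20⌋ = 0 → A; lat ⌊70.66/10⌋ = 7 → H.
Square: lon ⌊18.56/2⌋ = 9; lat ⌊0.66/1⌋ = 0.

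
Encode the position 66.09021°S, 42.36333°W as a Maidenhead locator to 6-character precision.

Add 180° to longitude and 90° to latitude: 137.6367, 23.9098.
Field (20°×10°, letters A–R): lon ⌊137.6367/20⌋ = 6 → G; lat ⌊23.9098/10⌋ = 2 → C.
Square (2°×1°, digits 0–9): lon ⌊17.6367/2⌋ = 8; lat ⌊3.9098/1⌋ = 3.
Subsquare (5′×2.5′, letters a–x): lon ⌊1.6367/0.0833333⌋ = 19 → t; lat ⌊0.9098/0.0416667⌋ = 21 → v.

GC83tv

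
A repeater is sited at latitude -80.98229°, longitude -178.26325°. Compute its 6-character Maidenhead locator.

AA09ua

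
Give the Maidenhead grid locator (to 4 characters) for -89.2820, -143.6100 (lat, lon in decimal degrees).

BA80

Offset from 180°W / 90°S: lon 36.39°, lat 0.72°.
Field (20°×10°, letters A–R): 36.39/20 → 1 → B, 0.72/10 → 0 → A; chars BA.
Square (2°×1°, digits 0–9): 16.39/2 → 8, 0.72/1 → 0; chars 80.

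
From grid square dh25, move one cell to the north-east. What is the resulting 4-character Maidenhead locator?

DH36

Longitude square 2; +1 → 3.
Latitude square 5; +1 → 6.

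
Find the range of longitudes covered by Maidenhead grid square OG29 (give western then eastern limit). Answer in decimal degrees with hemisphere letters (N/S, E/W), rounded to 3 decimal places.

104.000° E, 106.000° E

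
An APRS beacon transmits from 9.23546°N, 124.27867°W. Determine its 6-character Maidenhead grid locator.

CJ79uf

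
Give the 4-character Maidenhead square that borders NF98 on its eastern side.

OF08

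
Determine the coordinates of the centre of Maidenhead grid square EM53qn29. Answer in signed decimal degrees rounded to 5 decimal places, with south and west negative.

Field E=4, M=12: +4·20° lon, +12·10° lat → SW at lon -100°, lat 30°.
Square 5, 3: +5·2° lon, +3·1° lat → SW at lon -90°, lat 33°.
Subsquare q=16, n=13: +16·0.0833333° lon, +13·0.0416667° lat → SW at lon -88.6667°, lat 33.5417°.
Extended square 2, 9: +2·0.00833333° lon, +9·0.00416667° lat → SW at lon -88.65°, lat 33.5792°.
Cell spans 0.00833333° lon × 0.00416667° lat. Centre is SW corner plus half of each.
latitude 33.58125, longitude -88.64583.

33.58125, -88.64583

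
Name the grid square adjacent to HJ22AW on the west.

HJ12xw

Longitude subsquare a = 0; −1 → -1, wraps to 23 = x, carry into square.
Longitude square 2; −1 → 1.
The latitude characters are unchanged.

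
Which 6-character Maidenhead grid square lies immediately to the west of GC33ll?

GC33kl

Longitude subsquare l = 11; −1 → 10 = k.
The latitude characters are unchanged.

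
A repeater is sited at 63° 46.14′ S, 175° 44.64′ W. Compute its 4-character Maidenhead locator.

Shift to the Maidenhead origin (180°W, 90°S): lon 4.26, lat 26.23.
Field: 4.26/20 → 0 → A, 26.23/10 → 2 → C; chars AC.
Square: 4.26/2 → 2, 6.23/1 → 6; chars 26.

AC26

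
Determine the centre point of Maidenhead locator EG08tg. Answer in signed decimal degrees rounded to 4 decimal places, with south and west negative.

Field E=4, G=6: +4·20° lon, +6·10° lat → SW at lon -100°, lat -30°.
Square 0, 8: +0·2° lon, +8·1° lat → SW at lon -100°, lat -22°.
Subsquare t=19, g=6: +19·0.0833333° lon, +6·0.0416667° lat → SW at lon -98.4167°, lat -21.75°.
Cell spans 0.0833333° lon × 0.0416667° lat. Centre is SW corner plus half of each.
latitude -21.7292, longitude -98.3750.

-21.7292, -98.3750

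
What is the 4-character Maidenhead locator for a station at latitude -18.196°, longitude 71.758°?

Offset from 180°W / 90°S: lon 251.76°, lat 71.80°.
Field: lon ⌊251.76/20⌋ = 12 → M; lat ⌊71.80/10⌋ = 7 → H.
Square: lon ⌊11.76/2⌋ = 5; lat ⌊1.80/1⌋ = 1.

MH51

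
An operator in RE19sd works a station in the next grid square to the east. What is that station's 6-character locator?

Longitude subsquare s = 18; +1 → 19 = t.
The latitude characters are unchanged.

RE19td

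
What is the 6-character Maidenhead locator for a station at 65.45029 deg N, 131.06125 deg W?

CP45lk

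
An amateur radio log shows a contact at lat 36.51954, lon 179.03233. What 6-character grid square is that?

RM96mm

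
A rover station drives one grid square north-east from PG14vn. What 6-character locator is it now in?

PG14wo

Longitude subsquare v = 21; +1 → 22 = w.
Latitude subsquare n = 13; +1 → 14 = o.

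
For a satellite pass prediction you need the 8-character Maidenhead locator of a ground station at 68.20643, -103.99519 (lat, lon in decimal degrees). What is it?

Add 180° to longitude and 90° to latitude: 76.00481, 158.20643.
Field (20°×10°, letters A–R): 76.00481/20 → 3 → D, 158.20643/10 → 15 → P; chars DP.
Square (2°×1°, digits 0–9): 16.00481/2 → 8, 8.20643/1 → 8; chars 88.
Subsquare (5′×2.5′, letters a–x): 0.00481/0.0833333 → 0 → a, 0.20643/0.0416667 → 4 → e; chars ae.
Extended square (30″×15″, digits 0–9): 0.00481/0.00833333 → 0, 0.03976/0.00416667 → 9; chars 09.

DP88ae09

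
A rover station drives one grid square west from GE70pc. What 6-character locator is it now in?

Longitude subsquare p = 15; −1 → 14 = o.
The latitude characters are unchanged.

GE70oc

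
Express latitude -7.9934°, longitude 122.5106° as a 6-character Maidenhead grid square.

Offset from 180°W / 90°S: lon 302.5106°, lat 82.0066°.
Field: lon ⌊302.5106/20⌋ = 15 → P; lat ⌊82.0066/10⌋ = 8 → I.
Square: lon ⌊2.5106/2⌋ = 1; lat ⌊2.0066/1⌋ = 2.
Subsquare: lon ⌊0.5106/0.0833333⌋ = 6 → g; lat ⌊0.0066/0.0416667⌋ = 0 → a.

PI12ga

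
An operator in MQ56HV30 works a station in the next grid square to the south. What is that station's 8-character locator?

MQ56hu39

Latitude extended square 0; −1 → -1, wraps to 9, carry into subsquare.
Latitude subsquare v = 21; −1 → 20 = u.
The longitude characters are unchanged.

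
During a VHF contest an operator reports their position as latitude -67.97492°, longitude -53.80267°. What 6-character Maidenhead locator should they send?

Shift to the Maidenhead origin (180°W, 90°S): lon 126.1973, lat 22.0251.
Field: lon ⌊126.1973/20⌋ = 6 → G; lat ⌊22.0251/10⌋ = 2 → C.
Square: lon ⌊6.1973/2⌋ = 3; lat ⌊2.0251/1⌋ = 2.
Subsquare: lon ⌊0.1973/0.0833333⌋ = 2 → c; lat ⌊0.0251/0.0416667⌋ = 0 → a.

GC32ca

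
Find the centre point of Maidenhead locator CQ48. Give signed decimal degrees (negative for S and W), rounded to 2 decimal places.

78.50, -131.00

Field C=2, Q=16: +2·20° lon, +16·10° lat → SW at lon -140°, lat 70°.
Square 4, 8: +4·2° lon, +8·1° lat → SW at lon -132°, lat 78°.
Cell spans 2° lon × 1° lat. Centre is SW corner plus half of each.
latitude 78.50, longitude -131.00.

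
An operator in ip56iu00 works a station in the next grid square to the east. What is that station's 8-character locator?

Longitude extended square 0; +1 → 1.
The latitude characters are unchanged.

IP56iu10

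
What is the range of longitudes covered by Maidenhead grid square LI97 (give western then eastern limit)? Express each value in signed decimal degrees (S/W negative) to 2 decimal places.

Field L=11, I=8: +11·20° lon, +8·10° lat → SW at lon 40°, lat -10°.
Square 9, 7: +9·2° lon, +7·1° lat → SW at lon 58°, lat -3°.
Cell spans 2° lon × 1° lat.
west 58.00, east 60.00.

58.00, 60.00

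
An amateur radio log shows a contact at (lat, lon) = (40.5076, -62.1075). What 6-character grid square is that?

Add 180° to longitude and 90° to latitude: 117.8925, 130.5076.
Field (20°×10°, letters A–R): lon ⌊117.8925/20⌋ = 5 → F; lat ⌊130.5076/10⌋ = 13 → N.
Square (2°×1°, digits 0–9): lon ⌊17.8925/2⌋ = 8; lat ⌊0.5076/1⌋ = 0.
Subsquare (5′×2.5′, letters a–x): lon ⌊1.8925/0.0833333⌋ = 22 → w; lat ⌊0.5076/0.0416667⌋ = 12 → m.

FN80wm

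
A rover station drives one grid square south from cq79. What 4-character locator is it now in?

CQ78

Latitude square 9; −1 → 8.
The longitude characters are unchanged.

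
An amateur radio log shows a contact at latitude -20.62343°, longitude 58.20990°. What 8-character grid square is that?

LG99cj50

Add 180° to longitude and 90° to latitude: 238.20990, 69.37657.
Field (20°×10°, letters A–R): lon ⌊238.20990/20⌋ = 11 → L; lat ⌊69.37657/10⌋ = 6 → G.
Square (2°×1°, digits 0–9): lon ⌊18.20990/2⌋ = 9; lat ⌊9.37657/1⌋ = 9.
Subsquare (5′×2.5′, letters a–x): lon ⌊0.20990/0.0833333⌋ = 2 → c; lat ⌊0.37657/0.0416667⌋ = 9 → j.
Extended square (30″×15″, digits 0–9): lon ⌊0.04323/0.00833333⌋ = 5; lat ⌊0.00157/0.00416667⌋ = 0.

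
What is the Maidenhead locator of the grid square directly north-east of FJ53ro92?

FJ53so03

Longitude extended square 9; +1 → 10, wraps to 0, carry into subsquare.
Longitude subsquare r = 17; +1 → 18 = s.
Latitude extended square 2; +1 → 3.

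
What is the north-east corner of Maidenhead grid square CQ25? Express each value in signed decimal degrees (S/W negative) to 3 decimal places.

76.000, -134.000

Field C=2, Q=16: +2·20° lon, +16·10° lat → SW at lon -140°, lat 70°.
Square 2, 5: +2·2° lon, +5·1° lat → SW at lon -136°, lat 75°.
Cell spans 2° lon × 1° lat. NE corner is SW corner plus one full cell.
latitude 76.000, longitude -134.000.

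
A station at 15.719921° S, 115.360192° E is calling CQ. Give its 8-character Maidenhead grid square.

OH74qg37

Shift to the Maidenhead origin (180°W, 90°S): lon 295.36019, lat 74.28008.
Field (20°×10°, letters A–R): lon ⌊295.36019/20⌋ = 14 → O; lat ⌊74.28008/10⌋ = 7 → H.
Square (2°×1°, digits 0–9): lon ⌊15.36019/2⌋ = 7; lat ⌊4.28008/1⌋ = 4.
Subsquare (5′×2.5′, letters a–x): lon ⌊1.36019/0.0833333⌋ = 16 → q; lat ⌊0.28008/0.0416667⌋ = 6 → g.
Extended square (30″×15″, digits 0–9): lon ⌊0.02686/0.00833333⌋ = 3; lat ⌊0.03008/0.00416667⌋ = 7.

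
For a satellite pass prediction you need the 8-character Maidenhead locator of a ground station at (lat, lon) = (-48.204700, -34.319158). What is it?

Shift to the Maidenhead origin (180°W, 90°S): lon 145.68084, lat 41.79530.
Field: lon ⌊145.68084/20⌋ = 7 → H; lat ⌊41.79530/10⌋ = 4 → E.
Square: lon ⌊5.68084/2⌋ = 2; lat ⌊1.79530/1⌋ = 1.
Subsquare: lon ⌊1.68084/0.0833333⌋ = 20 → u; lat ⌊0.79530/0.0416667⌋ = 19 → t.
Extended square: lon ⌊0.01418/0.00833333⌋ = 1; lat ⌊0.00363/0.00416667⌋ = 0.

HE21ut10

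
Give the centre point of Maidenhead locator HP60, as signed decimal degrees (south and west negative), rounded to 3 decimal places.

60.500, -27.000

Field H=7, P=15: +7·20° lon, +15·10° lat → SW at lon -40°, lat 60°.
Square 6, 0: +6·2° lon, +0·1° lat → SW at lon -28°, lat 60°.
Cell spans 2° lon × 1° lat. Centre is SW corner plus half of each.
latitude 60.500, longitude -27.000.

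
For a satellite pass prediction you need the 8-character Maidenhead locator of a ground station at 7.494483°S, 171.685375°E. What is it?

RI52um21

Add 180° to longitude and 90° to latitude: 351.68538, 82.50552.
Field (20°×10°, letters A–R): lon ⌊351.68538/20⌋ = 17 → R; lat ⌊82.50552/10⌋ = 8 → I.
Square (2°×1°, digits 0–9): lon ⌊11.68538/2⌋ = 5; lat ⌊2.50552/1⌋ = 2.
Subsquare (5′×2.5′, letters a–x): lon ⌊1.68538/0.0833333⌋ = 20 → u; lat ⌊0.50552/0.0416667⌋ = 12 → m.
Extended square (30″×15″, digits 0–9): lon ⌊0.01871/0.00833333⌋ = 2; lat ⌊0.00552/0.00416667⌋ = 1.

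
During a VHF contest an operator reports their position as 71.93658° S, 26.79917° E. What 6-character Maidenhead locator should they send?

KB38jb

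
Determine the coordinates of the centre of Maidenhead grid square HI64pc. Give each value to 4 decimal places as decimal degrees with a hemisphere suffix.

5.8958° S, 26.7083° W

Field H=7, I=8: +7·20° lon, +8·10° lat → SW at lon -40°, lat -10°.
Square 6, 4: +6·2° lon, +4·1° lat → SW at lon -28°, lat -6°.
Subsquare p=15, c=2: +15·0.0833333° lon, +2·0.0416667° lat → SW at lon -26.75°, lat -5.91667°.
Cell spans 0.0833333° lon × 0.0416667° lat. Centre is SW corner plus half of each.
latitude 5.8958° S, longitude 26.7083° W.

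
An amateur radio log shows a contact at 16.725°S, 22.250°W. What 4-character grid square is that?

Shift to the Maidenhead origin (180°W, 90°S): lon 157.75, lat 73.28.
Field: lon ⌊157.75/20⌋ = 7 → H; lat ⌊73.28/10⌋ = 7 → H.
Square: lon ⌊17.75/2⌋ = 8; lat ⌊3.28/1⌋ = 3.

HH83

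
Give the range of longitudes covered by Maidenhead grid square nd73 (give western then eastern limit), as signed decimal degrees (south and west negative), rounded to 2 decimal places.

94.00, 96.00

Field N=13, D=3: +13·20° lon, +3·10° lat → SW at lon 80°, lat -60°.
Square 7, 3: +7·2° lon, +3·1° lat → SW at lon 94°, lat -57°.
Cell spans 2° lon × 1° lat.
west 94.00, east 96.00.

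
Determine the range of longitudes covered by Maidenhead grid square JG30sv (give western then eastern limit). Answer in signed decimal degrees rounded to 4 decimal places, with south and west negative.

7.5000, 7.5833

Field J=9, G=6: +9·20° lon, +6·10° lat → SW at lon 0°, lat -30°.
Square 3, 0: +3·2° lon, +0·1° lat → SW at lon 6°, lat -30°.
Subsquare s=18, v=21: +18·0.0833333° lon, +21·0.0416667° lat → SW at lon 7.5°, lat -29.125°.
Cell spans 0.0833333° lon × 0.0416667° lat.
west 7.5000, east 7.5833.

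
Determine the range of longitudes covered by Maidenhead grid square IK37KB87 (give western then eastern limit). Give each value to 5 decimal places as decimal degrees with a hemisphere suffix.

13.10000° W, 13.09167° W

Field I=8, K=10: +8·20° lon, +10·10° lat → SW at lon -20°, lat 10°.
Square 3, 7: +3·2° lon, +7·1° lat → SW at lon -14°, lat 17°.
Subsquare k=10, b=1: +10·0.0833333° lon, +1·0.0416667° lat → SW at lon -13.1667°, lat 17.0417°.
Extended square 8, 7: +8·0.00833333° lon, +7·0.00416667° lat → SW at lon -13.1°, lat 17.0708°.
Cell spans 0.00833333° lon × 0.00416667° lat.
west 13.10000° W, east 13.09167° W.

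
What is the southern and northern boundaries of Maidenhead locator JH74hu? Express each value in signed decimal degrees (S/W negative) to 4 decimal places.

Field J=9, H=7: +9·20° lon, +7·10° lat → SW at lon 0°, lat -20°.
Square 7, 4: +7·2° lon, +4·1° lat → SW at lon 14°, lat -16°.
Subsquare h=7, u=20: +7·0.0833333° lon, +20·0.0416667° lat → SW at lon 14.5833°, lat -15.1667°.
Cell spans 0.0833333° lon × 0.0416667° lat.
south -15.1667, north -15.1250.

-15.1667, -15.1250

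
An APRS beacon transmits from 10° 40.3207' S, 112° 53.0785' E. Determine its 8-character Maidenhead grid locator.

OH69kh68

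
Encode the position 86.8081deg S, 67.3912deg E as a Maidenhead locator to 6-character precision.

Offset from 180°W / 90°S: lon 247.3912°, lat 3.1919°.
Field: lon ⌊247.3912/20⌋ = 12 → M; lat ⌊3.1919/10⌋ = 0 → A.
Square: lon ⌊7.3912/2⌋ = 3; lat ⌊3.1919/1⌋ = 3.
Subsquare: lon ⌊1.3912/0.0833333⌋ = 16 → q; lat ⌊0.1919/0.0416667⌋ = 4 → e.

MA33qe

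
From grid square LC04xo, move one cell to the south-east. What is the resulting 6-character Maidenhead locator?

Longitude subsquare x = 23; +1 → 24, wraps to 0 = a, carry into square.
Longitude square 0; +1 → 1.
Latitude subsquare o = 14; −1 → 13 = n.

LC14an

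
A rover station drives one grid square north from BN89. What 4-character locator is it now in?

Latitude square 9; +1 → 10, wraps to 0, carry into field.
Latitude field N = 13; +1 → 14 = O.
The longitude characters are unchanged.

BO80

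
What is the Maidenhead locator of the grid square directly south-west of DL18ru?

DL18qt

Longitude subsquare r = 17; −1 → 16 = q.
Latitude subsquare u = 20; −1 → 19 = t.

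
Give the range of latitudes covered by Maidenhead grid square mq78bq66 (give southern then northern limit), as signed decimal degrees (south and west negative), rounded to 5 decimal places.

Field M=12, Q=16: +12·20° lon, +16·10° lat → SW at lon 60°, lat 70°.
Square 7, 8: +7·2° lon, +8·1° lat → SW at lon 74°, lat 78°.
Subsquare b=1, q=16: +1·0.0833333° lon, +16·0.0416667° lat → SW at lon 74.0833°, lat 78.6667°.
Extended square 6, 6: +6·0.00833333° lon, +6·0.00416667° lat → SW at lon 74.1333°, lat 78.6917°.
Cell spans 0.00833333° lon × 0.00416667° lat.
south 78.69167, north 78.69583.

78.69167, 78.69583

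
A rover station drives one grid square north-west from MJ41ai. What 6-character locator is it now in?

MJ31xj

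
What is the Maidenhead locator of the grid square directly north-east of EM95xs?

FM05at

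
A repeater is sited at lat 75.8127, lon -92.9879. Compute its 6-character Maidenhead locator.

Add 180° to longitude and 90° to latitude: 87.0121, 165.8127.
Field: lon ⌊87.0121/20⌋ = 4 → E; lat ⌊165.8127/10⌋ = 16 → Q.
Square: lon ⌊7.0121/2⌋ = 3; lat ⌊5.8127/1⌋ = 5.
Subsquare: lon ⌊1.0121/0.0833333⌋ = 12 → m; lat ⌊0.8127/0.0416667⌋ = 19 → t.

EQ35mt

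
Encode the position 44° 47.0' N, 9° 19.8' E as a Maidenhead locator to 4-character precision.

JN44

Add 180° to longitude and 90° to latitude: 189.33, 134.78.
Field: 189.33/20 → 9 → J, 134.78/10 → 13 → N; chars JN.
Square: 9.33/2 → 4, 4.78/1 → 4; chars 44.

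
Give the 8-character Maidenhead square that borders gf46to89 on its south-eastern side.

Longitude extended square 8; +1 → 9.
Latitude extended square 9; −1 → 8.

GF46to98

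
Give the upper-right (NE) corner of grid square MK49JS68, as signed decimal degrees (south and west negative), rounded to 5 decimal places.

19.78750, 68.80833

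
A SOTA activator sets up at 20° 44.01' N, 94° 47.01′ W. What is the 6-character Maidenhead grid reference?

Shift to the Maidenhead origin (180°W, 90°S): lon 85.2165, lat 110.7335.
Field: 85.2165/20 → 4 → E, 110.7335/10 → 11 → L; chars EL.
Square: 5.2165/2 → 2, 0.7335/1 → 0; chars 20.
Subsquare: 1.2165/0.0833333 → 14 → o, 0.7335/0.0416667 → 17 → r; chars or.

EL20or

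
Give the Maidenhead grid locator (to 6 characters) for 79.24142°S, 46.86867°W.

GB60ns

Add 180° to longitude and 90° to latitude: 133.1313, 10.7586.
Field: lon ⌊133.1313/20⌋ = 6 → G; lat ⌊10.7586/10⌋ = 1 → B.
Square: lon ⌊13.1313/2⌋ = 6; lat ⌊0.7586/1⌋ = 0.
Subsquare: lon ⌊1.1313/0.0833333⌋ = 13 → n; lat ⌊0.7586/0.0416667⌋ = 18 → s.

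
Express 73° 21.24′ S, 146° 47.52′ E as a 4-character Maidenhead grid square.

QB36

Add 180° to longitude and 90° to latitude: 326.79, 16.65.
Field (20°×10°, letters A–R): 326.79/20 → 16 → Q, 16.65/10 → 1 → B; chars QB.
Square (2°×1°, digits 0–9): 6.79/2 → 3, 6.65/1 → 6; chars 36.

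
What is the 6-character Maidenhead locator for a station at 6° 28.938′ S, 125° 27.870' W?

Shift to the Maidenhead origin (180°W, 90°S): lon 54.5355, lat 83.5177.
Field (20°×10°, letters A–R): lon ⌊54.5355/20⌋ = 2 → C; lat ⌊83.5177/10⌋ = 8 → I.
Square (2°×1°, digits 0–9): lon ⌊14.5355/2⌋ = 7; lat ⌊3.5177/1⌋ = 3.
Subsquare (5′×2.5′, letters a–x): lon ⌊0.5355/0.0833333⌋ = 6 → g; lat ⌊0.5177/0.0416667⌋ = 12 → m.

CI73gm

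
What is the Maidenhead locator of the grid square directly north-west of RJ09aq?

Longitude subsquare a = 0; −1 → -1, wraps to 23 = x, carry into square.
Longitude square 0; −1 → -1, wraps to 9, carry into field.
Longitude field R = 17; −1 → 16 = Q.
Latitude subsquare q = 16; +1 → 17 = r.

QJ99xr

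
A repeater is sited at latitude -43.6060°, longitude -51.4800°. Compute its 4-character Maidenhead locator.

Add 180° to longitude and 90° to latitude: 128.52, 46.39.
Field: 128.52/20 → 6 → G, 46.39/10 → 4 → E; chars GE.
Square: 8.52/2 → 4, 6.39/1 → 6; chars 46.

GE46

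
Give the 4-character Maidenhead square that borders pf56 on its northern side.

PF57

Latitude square 6; +1 → 7.
The longitude characters are unchanged.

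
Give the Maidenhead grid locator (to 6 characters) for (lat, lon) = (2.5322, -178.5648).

AJ02rm

Add 180° to longitude and 90° to latitude: 1.4352, 92.5322.
Field (20°×10°, letters A–R): 1.4352/20 → 0 → A, 92.5322/10 → 9 → J; chars AJ.
Square (2°×1°, digits 0–9): 1.4352/2 → 0, 2.5322/1 → 2; chars 02.
Subsquare (5′×2.5′, letters a–x): 1.4352/0.0833333 → 17 → r, 0.5322/0.0416667 → 12 → m; chars rm.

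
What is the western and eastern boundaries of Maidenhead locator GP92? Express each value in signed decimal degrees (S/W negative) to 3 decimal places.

-42.000, -40.000

Field G=6, P=15: +6·20° lon, +15·10° lat → SW at lon -60°, lat 60°.
Square 9, 2: +9·2° lon, +2·1° lat → SW at lon -42°, lat 62°.
Cell spans 2° lon × 1° lat.
west -42.000, east -40.000.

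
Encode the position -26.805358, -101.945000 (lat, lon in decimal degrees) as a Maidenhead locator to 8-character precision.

DG93ae66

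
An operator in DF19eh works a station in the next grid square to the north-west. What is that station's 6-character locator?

DF19di

Longitude subsquare e = 4; −1 → 3 = d.
Latitude subsquare h = 7; +1 → 8 = i.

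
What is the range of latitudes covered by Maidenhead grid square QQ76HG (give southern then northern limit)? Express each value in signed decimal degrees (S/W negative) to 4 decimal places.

Field Q=16, Q=16: +16·20° lon, +16·10° lat → SW at lon 140°, lat 70°.
Square 7, 6: +7·2° lon, +6·1° lat → SW at lon 154°, lat 76°.
Subsquare h=7, g=6: +7·0.0833333° lon, +6·0.0416667° lat → SW at lon 154.583°, lat 76.25°.
Cell spans 0.0833333° lon × 0.0416667° lat.
south 76.2500, north 76.2917.

76.2500, 76.2917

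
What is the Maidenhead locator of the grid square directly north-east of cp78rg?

CP78sh

Longitude subsquare r = 17; +1 → 18 = s.
Latitude subsquare g = 6; +1 → 7 = h.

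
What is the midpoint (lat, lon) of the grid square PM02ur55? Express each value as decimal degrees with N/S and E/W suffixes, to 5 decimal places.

Field P=15, M=12: +15·20° lon, +12·10° lat → SW at lon 120°, lat 30°.
Square 0, 2: +0·2° lon, +2·1° lat → SW at lon 120°, lat 32°.
Subsquare u=20, r=17: +20·0.0833333° lon, +17·0.0416667° lat → SW at lon 121.667°, lat 32.7083°.
Extended square 5, 5: +5·0.00833333° lon, +5·0.00416667° lat → SW at lon 121.708°, lat 32.7292°.
Cell spans 0.00833333° lon × 0.00416667° lat. Centre is SW corner plus half of each.
latitude 32.73125° N, longitude 121.71250° E.

32.73125° N, 121.71250° E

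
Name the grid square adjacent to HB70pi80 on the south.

HB70ph89

Latitude extended square 0; −1 → -1, wraps to 9, carry into subsquare.
Latitude subsquare i = 8; −1 → 7 = h.
The longitude characters are unchanged.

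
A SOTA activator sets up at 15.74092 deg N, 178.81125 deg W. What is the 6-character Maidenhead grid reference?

AK05or

Shift to the Maidenhead origin (180°W, 90°S): lon 1.1887, lat 105.7409.
Field: lon ⌊1.1887/20⌋ = 0 → A; lat ⌊105.7409/10⌋ = 10 → K.
Square: lon ⌊1.1887/2⌋ = 0; lat ⌊5.7409/1⌋ = 5.
Subsquare: lon ⌊1.1887/0.0833333⌋ = 14 → o; lat ⌊0.7409/0.0416667⌋ = 17 → r.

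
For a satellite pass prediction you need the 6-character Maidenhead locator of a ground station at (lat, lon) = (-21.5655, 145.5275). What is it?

QG28sk

Shift to the Maidenhead origin (180°W, 90°S): lon 325.5275, lat 68.4345.
Field (20°×10°, letters A–R): 325.5275/20 → 16 → Q, 68.4345/10 → 6 → G; chars QG.
Square (2°×1°, digits 0–9): 5.5275/2 → 2, 8.4345/1 → 8; chars 28.
Subsquare (5′×2.5′, letters a–x): 1.5275/0.0833333 → 18 → s, 0.4345/0.0416667 → 10 → k; chars sk.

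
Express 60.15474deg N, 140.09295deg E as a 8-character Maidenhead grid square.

QP00bd17

Shift to the Maidenhead origin (180°W, 90°S): lon 320.09295, lat 150.15474.
Field: lon ⌊320.09295/20⌋ = 16 → Q; lat ⌊150.15474/10⌋ = 15 → P.
Square: lon ⌊0.09295/2⌋ = 0; lat ⌊0.15474/1⌋ = 0.
Subsquare: lon ⌊0.09295/0.0833333⌋ = 1 → b; lat ⌊0.15474/0.0416667⌋ = 3 → d.
Extended square: lon ⌊0.00962/0.00833333⌋ = 1; lat ⌊0.02974/0.00416667⌋ = 7.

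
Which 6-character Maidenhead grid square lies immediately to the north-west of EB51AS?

EB41xt

Longitude subsquare a = 0; −1 → -1, wraps to 23 = x, carry into square.
Longitude square 5; −1 → 4.
Latitude subsquare s = 18; +1 → 19 = t.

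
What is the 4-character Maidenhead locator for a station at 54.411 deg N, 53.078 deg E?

LO64

Shift to the Maidenhead origin (180°W, 90°S): lon 233.08, lat 144.41.
Field (20°×10°, letters A–R): 233.08/20 → 11 → L, 144.41/10 → 14 → O; chars LO.
Square (2°×1°, digits 0–9): 13.08/2 → 6, 4.41/1 → 4; chars 64.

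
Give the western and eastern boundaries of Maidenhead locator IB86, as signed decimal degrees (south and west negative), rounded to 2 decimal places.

-4.00, -2.00

Field I=8, B=1: +8·20° lon, +1·10° lat → SW at lon -20°, lat -80°.
Square 8, 6: +8·2° lon, +6·1° lat → SW at lon -4°, lat -74°.
Cell spans 2° lon × 1° lat.
west -4.00, east -2.00.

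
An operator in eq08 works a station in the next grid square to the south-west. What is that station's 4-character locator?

DQ97

Longitude square 0; −1 → -1, wraps to 9, carry into field.
Longitude field E = 4; −1 → 3 = D.
Latitude square 8; −1 → 7.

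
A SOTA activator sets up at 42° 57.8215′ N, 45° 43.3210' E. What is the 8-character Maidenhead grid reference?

LN22ux61

Add 180° to longitude and 90° to latitude: 225.72202, 132.96369.
Field: lon ⌊225.72202/20⌋ = 11 → L; lat ⌊132.96369/10⌋ = 13 → N.
Square: lon ⌊5.72202/2⌋ = 2; lat ⌊2.96369/1⌋ = 2.
Subsquare: lon ⌊1.72202/0.0833333⌋ = 20 → u; lat ⌊0.96369/0.0416667⌋ = 23 → x.
Extended square: lon ⌊0.05535/0.00833333⌋ = 6; lat ⌊0.00536/0.00416667⌋ = 1.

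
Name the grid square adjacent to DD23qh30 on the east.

DD23qh40

Longitude extended square 3; +1 → 4.
The latitude characters are unchanged.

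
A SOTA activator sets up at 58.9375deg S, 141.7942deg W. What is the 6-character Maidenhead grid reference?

BD91cb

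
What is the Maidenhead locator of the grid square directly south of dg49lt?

DG49ls

Latitude subsquare t = 19; −1 → 18 = s.
The longitude characters are unchanged.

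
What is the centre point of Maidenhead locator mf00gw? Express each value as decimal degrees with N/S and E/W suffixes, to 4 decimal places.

39.0625° S, 60.5417° E

Field M=12, F=5: +12·20° lon, +5·10° lat → SW at lon 60°, lat -40°.
Square 0, 0: +0·2° lon, +0·1° lat → SW at lon 60°, lat -40°.
Subsquare g=6, w=22: +6·0.0833333° lon, +22·0.0416667° lat → SW at lon 60.5°, lat -39.0833°.
Cell spans 0.0833333° lon × 0.0416667° lat. Centre is SW corner plus half of each.
latitude 39.0625° S, longitude 60.5417° E.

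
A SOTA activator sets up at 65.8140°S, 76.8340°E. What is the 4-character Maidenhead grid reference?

MC84

Shift to the Maidenhead origin (180°W, 90°S): lon 256.83, lat 24.19.
Field: 256.83/20 → 12 → M, 24.19/10 → 2 → C; chars MC.
Square: 16.83/2 → 8, 4.19/1 → 4; chars 84.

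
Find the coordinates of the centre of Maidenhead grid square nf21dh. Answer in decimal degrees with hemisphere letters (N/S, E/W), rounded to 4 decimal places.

Field N=13, F=5: +13·20° lon, +5·10° lat → SW at lon 80°, lat -40°.
Square 2, 1: +2·2° lon, +1·1° lat → SW at lon 84°, lat -39°.
Subsquare d=3, h=7: +3·0.0833333° lon, +7·0.0416667° lat → SW at lon 84.25°, lat -38.7083°.
Cell spans 0.0833333° lon × 0.0416667° lat. Centre is SW corner plus half of each.
latitude 38.6875° S, longitude 84.2917° E.

38.6875° S, 84.2917° E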